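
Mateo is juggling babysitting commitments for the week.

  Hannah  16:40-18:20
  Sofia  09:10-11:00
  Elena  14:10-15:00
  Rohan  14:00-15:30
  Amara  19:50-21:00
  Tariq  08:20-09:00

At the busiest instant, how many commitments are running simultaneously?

2

Walk through starts and ends in time order (an end at T is processed before a start at T):
08:20 start Tariq → 1
09:00 end Tariq → 0
09:10 start Sofia → 1
11:00 end Sofia → 0
14:00 start Rohan → 1
14:10 start Elena → 2
15:00 end Elena → 1
15:30 end Rohan → 0
16:40 start Hannah → 1
18:20 end Hannah → 0
19:50 start Amara → 1
21:00 end Amara → 0
Peak is 2, at 14:10 (Elena, Rohan).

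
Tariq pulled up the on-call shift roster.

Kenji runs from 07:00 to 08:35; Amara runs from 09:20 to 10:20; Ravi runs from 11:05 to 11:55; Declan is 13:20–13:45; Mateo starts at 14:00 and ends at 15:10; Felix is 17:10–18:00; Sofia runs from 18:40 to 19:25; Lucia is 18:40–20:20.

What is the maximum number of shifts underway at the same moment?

Sweep the timeline, counting +1 at each start and −1 at each end (ends before starts at a tie):
07:00 start Kenji → 1
08:35 end Kenji → 0
09:20 start Amara → 1
10:20 end Amara → 0
11:05 start Ravi → 1
11:55 end Ravi → 0
13:20 start Declan → 1
13:45 end Declan → 0
14:00 start Mateo → 1
15:10 end Mateo → 0
17:10 start Felix → 1
18:00 end Felix → 0
18:40 start Lucia → 1
18:40 start Sofia → 2
19:25 end Sofia → 1
20:20 end Lucia → 0
Peak is 2, at 18:40 (Lucia, Sofia).

2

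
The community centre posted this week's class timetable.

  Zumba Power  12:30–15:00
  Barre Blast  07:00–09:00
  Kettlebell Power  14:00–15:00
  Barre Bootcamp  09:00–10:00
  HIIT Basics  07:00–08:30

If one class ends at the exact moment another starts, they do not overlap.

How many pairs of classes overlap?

Two intervals overlap when each starts before the other ends.
Sorted by start: Barre Blast, HIIT Basics, Barre Bootcamp, Zumba Power, Kettlebell Power.
HIIT Basics starts before Barre Blast ends → Barre Blast and HIIT Basics overlap.
Barre Bootcamp starts exactly when Barre Blast ends (back-to-back, no overlap), so Barre Blast has no further overlaps.
Barre Bootcamp starts after HIIT Basics ends, so HIIT Basics has no further overlaps.
Zumba Power starts after Barre Bootcamp ends, so Barre Bootcamp has no further overlaps.
Kettlebell Power starts before Zumba Power ends → Zumba Power and Kettlebell Power overlap.
Overlapping pairs: Barre Blast & HIIT Basics, Kettlebell Power & Zumba Power — 2 in total.

2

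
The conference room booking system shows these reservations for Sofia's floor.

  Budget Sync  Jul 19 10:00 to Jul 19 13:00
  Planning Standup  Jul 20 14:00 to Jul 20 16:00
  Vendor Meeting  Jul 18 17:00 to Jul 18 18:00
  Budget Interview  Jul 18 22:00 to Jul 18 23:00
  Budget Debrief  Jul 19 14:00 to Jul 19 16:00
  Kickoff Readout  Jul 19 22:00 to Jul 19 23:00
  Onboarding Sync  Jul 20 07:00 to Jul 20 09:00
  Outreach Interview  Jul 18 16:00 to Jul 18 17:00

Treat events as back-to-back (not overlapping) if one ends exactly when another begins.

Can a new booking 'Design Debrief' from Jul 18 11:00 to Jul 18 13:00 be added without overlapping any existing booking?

Yes — the slot is free

Outreach Interview: starts Jul 18 16:00 at or after Design Debrief ends Jul 18 13:00 → clear.
Vendor Meeting: starts Jul 18 17:00 at or after Design Debrief ends Jul 18 13:00 → clear.
Budget Interview: starts Jul 18 22:00 at or after Design Debrief ends Jul 18 13:00 → clear.
Budget Sync: starts Jul 19 10:00 at or after Design Debrief ends Jul 18 13:00 → clear.
Budget Debrief: starts Jul 19 14:00 at or after Design Debrief ends Jul 18 13:00 → clear.
Kickoff Readout: starts Jul 19 22:00 at or after Design Debrief ends Jul 18 13:00 → clear.
Onboarding Sync: starts Jul 20 07:00 at or after Design Debrief ends Jul 18 13:00 → clear.
Planning Standup: starts Jul 20 14:00 at or after Design Debrief ends Jul 18 13:00 → clear.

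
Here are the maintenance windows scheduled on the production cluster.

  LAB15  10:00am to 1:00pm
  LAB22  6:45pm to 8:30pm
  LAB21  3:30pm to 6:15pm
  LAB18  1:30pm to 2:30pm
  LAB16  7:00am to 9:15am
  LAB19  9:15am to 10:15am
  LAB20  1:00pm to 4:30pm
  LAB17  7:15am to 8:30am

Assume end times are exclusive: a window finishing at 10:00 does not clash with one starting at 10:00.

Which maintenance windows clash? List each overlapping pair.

Check each pair: they overlap iff neither finishes before the other starts.
Sorted by start: LAB16, LAB17, LAB19, LAB15, LAB20, LAB18, LAB21, LAB22.
LAB17 starts before LAB16 ends → LAB16 and LAB17 overlap.
LAB19 starts exactly when LAB16 ends (back-to-back, no overlap), so nothing later overlaps LAB16 either.
LAB19 starts after LAB17 ends, so nothing later overlaps LAB17 either.
LAB15 starts before LAB19 ends → LAB19 and LAB15 overlap.
LAB20 starts after LAB19 ends, so nothing later overlaps LAB19 either.
LAB20 starts exactly when LAB15 ends (back-to-back, no overlap), so nothing later overlaps LAB15 either.
LAB18 starts before LAB20 ends → LAB20 and LAB18 overlap.
LAB21 starts before LAB20 ends → LAB20 and LAB21 overlap.
LAB22 starts after LAB20 ends.
LAB21 starts after LAB18 ends, so nothing later overlaps LAB18 either.
LAB22 starts after LAB21 ends.

LAB15 & LAB19, LAB16 & LAB17, LAB18 & LAB20, LAB20 & LAB21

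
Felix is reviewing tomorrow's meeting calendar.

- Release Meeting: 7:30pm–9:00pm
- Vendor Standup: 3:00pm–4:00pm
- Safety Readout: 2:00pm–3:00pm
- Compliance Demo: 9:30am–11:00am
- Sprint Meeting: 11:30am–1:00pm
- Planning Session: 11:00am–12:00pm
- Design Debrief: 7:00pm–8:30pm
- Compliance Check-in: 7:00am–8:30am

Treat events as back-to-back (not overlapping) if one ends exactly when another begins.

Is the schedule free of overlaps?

Sorted by start: Compliance Check-in, Compliance Demo, Planning Session, Sprint Meeting, Safety Readout, Vendor Standup, Design Debrief, Release Meeting.
Compliance Demo starts after Compliance Check-in ends — done with Compliance Check-in.
Planning Session starts exactly when Compliance Demo ends (back-to-back, no overlap) — done with Compliance Demo.
Sprint Meeting starts before Planning Session ends → Planning Session and Sprint Meeting overlap.
That's a conflict, so the schedule is not conflict-free.

No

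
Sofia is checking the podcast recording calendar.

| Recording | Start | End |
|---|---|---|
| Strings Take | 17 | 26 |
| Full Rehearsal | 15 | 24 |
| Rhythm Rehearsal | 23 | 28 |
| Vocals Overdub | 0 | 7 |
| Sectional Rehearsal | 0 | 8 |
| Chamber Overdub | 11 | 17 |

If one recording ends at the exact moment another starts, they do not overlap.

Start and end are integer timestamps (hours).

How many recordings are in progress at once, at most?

Sort all start/end points and keep a running count:
0 start Sectional Rehearsal → 1
0 start Vocals Overdub → 2
7 end Vocals Overdub → 1
8 end Sectional Rehearsal → 0
11 start Chamber Overdub → 1
15 start Full Rehearsal → 2
17 end Chamber Overdub → 1
17 start Strings Take → 2
23 start Rhythm Rehearsal → 3
24 end Full Rehearsal → 2
26 end Strings Take → 1
28 end Rhythm Rehearsal → 0
Peak is 3, at 23 (Full Rehearsal, Rhythm Rehearsal, Strings Take).

3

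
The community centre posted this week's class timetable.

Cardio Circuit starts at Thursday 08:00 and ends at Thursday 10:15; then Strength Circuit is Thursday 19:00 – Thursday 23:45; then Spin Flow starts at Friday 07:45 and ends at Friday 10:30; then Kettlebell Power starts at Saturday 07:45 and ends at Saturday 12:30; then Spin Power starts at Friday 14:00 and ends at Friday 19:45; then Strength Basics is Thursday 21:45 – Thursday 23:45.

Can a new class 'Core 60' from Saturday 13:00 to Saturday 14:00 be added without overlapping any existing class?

Yes — the slot is free

Cardio Circuit: ends Thursday 10:15 at or before Core 60 starts Saturday 13:00 → clear.
Strength Circuit: ends Thursday 23:45 at or before Core 60 starts Saturday 13:00 → clear.
Strength Basics: ends Thursday 23:45 at or before Core 60 starts Saturday 13:00 → clear.
Spin Flow: ends Friday 10:30 at or before Core 60 starts Saturday 13:00 → clear.
Spin Power: ends Friday 19:45 at or before Core 60 starts Saturday 13:00 → clear.
Kettlebell Power: ends Saturday 12:30 at or before Core 60 starts Saturday 13:00 → clear.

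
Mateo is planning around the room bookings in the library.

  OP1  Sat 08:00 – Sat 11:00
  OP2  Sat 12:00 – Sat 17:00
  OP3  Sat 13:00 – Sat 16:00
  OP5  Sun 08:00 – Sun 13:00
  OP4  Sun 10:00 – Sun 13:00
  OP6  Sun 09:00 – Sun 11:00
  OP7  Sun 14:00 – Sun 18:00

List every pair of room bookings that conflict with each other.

Two intervals overlap when each starts before the other ends.
Sorted by start: OP1, OP2, OP3, OP5, OP6, OP4, OP7.
OP2 starts after OP1 ends, so OP1 has no further overlaps.
OP3 starts before OP2 ends → OP2 and OP3 overlap.
OP5 starts after OP2 ends, so OP2 has no further overlaps.
OP5 starts after OP3 ends, so OP3 has no further overlaps.
OP6 starts before OP5 ends → OP5 and OP6 overlap.
OP4 starts before OP5 ends → OP5 and OP4 overlap.
OP7 starts after OP5 ends.
OP4 starts before OP6 ends → OP6 and OP4 overlap.
OP7 starts after OP6 ends.
OP7 starts after OP4 ends.

OP2 & OP3, OP4 & OP5, OP4 & OP6, OP5 & OP6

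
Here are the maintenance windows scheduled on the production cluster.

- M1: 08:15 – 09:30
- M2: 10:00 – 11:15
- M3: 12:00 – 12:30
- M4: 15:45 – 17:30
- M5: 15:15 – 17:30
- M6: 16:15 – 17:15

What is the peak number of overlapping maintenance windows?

Sweep the timeline, counting +1 at each start and −1 at each end (ends before starts at a tie):
08:15 start M1 → 1
09:30 end M1 → 0
10:00 start M2 → 1
11:15 end M2 → 0
12:00 start M3 → 1
12:30 end M3 → 0
15:15 start M5 → 1
15:45 start M4 → 2
16:15 start M6 → 3
17:15 end M6 → 2
17:30 end M4 → 1
17:30 end M5 → 0
Peak is 3, at 16:15 (M4, M5, M6).

3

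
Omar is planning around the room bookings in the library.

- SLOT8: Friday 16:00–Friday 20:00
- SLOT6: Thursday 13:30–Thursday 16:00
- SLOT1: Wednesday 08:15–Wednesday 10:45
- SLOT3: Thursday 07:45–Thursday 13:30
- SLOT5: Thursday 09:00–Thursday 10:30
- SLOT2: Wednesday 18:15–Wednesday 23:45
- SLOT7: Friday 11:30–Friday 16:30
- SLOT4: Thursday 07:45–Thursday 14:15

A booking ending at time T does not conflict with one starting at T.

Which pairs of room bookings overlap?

Sorted by start: SLOT1, SLOT2, SLOT3, SLOT4, SLOT5, SLOT6, SLOT7, SLOT8.
SLOT2 starts after SLOT1 ends — done with SLOT1.
SLOT3 starts after SLOT2 ends — done with SLOT2.
SLOT4 starts before SLOT3 ends → SLOT3 and SLOT4 overlap.
SLOT5 starts before SLOT3 ends → SLOT3 and SLOT5 overlap.
SLOT6 starts exactly when SLOT3 ends (back-to-back, no overlap) — done with SLOT3.
SLOT5 starts before SLOT4 ends → SLOT4 and SLOT5 overlap.
SLOT6 starts before SLOT4 ends → SLOT4 and SLOT6 overlap.
SLOT7 starts after SLOT4 ends — done with SLOT4.
SLOT6 starts after SLOT5 ends — done with SLOT5.
SLOT7 starts after SLOT6 ends — done with SLOT6.
SLOT8 starts before SLOT7 ends → SLOT7 and SLOT8 overlap.

SLOT3 & SLOT4, SLOT3 & SLOT5, SLOT4 & SLOT5, SLOT4 & SLOT6, SLOT7 & SLOT8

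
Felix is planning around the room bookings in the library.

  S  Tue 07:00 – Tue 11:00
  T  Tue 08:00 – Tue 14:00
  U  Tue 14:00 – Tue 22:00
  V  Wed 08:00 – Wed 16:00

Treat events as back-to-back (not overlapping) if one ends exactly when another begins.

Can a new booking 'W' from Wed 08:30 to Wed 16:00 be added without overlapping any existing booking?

No — it overlaps V

S: ends Tue 11:00 at or before W starts Wed 08:30 → clear.
T: ends Tue 14:00 at or before W starts Wed 08:30 → clear.
U: ends Tue 22:00 at or before W starts Wed 08:30 → clear.
V: starts Wed 08:00 before W ends Wed 16:00, and ends Wed 16:00 after W starts Wed 08:30 → overlap.
W overlaps V.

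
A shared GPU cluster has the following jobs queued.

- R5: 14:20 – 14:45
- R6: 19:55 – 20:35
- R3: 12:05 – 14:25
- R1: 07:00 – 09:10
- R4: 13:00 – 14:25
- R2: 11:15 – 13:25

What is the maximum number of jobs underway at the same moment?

3

Sweep the timeline, counting +1 at each start and −1 at each end (ends before starts at a tie):
07:00 start R1 → 1
09:10 end R1 → 0
11:15 start R2 → 1
12:05 start R3 → 2
13:00 start R4 → 3
13:25 end R2 → 2
14:20 start R5 → 3
14:25 end R3 → 2
14:25 end R4 → 1
14:45 end R5 → 0
19:55 start R6 → 1
20:35 end R6 → 0
Peak is 3, at 13:00 (R2, R3, R4).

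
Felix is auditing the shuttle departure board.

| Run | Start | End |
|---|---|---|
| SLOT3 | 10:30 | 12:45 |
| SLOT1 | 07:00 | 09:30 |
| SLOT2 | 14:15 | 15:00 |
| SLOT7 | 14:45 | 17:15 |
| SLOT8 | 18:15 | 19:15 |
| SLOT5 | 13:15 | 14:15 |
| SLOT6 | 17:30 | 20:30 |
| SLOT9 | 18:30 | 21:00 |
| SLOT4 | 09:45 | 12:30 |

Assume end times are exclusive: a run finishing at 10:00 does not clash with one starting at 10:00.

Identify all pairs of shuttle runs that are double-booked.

Two intervals overlap when each starts before the other ends.
Sorted by start: SLOT1, SLOT4, SLOT3, SLOT5, SLOT2, SLOT7, SLOT6, SLOT8, SLOT9.
SLOT4 starts after SLOT1 ends; SLOT1 is clear from here.
SLOT3 starts before SLOT4 ends → SLOT4 and SLOT3 overlap.
SLOT5 starts after SLOT4 ends; SLOT4 is clear from here.
SLOT5 starts after SLOT3 ends; SLOT3 is clear from here.
SLOT2 starts exactly when SLOT5 ends (back-to-back, no overlap); SLOT5 is clear from here.
SLOT7 starts before SLOT2 ends → SLOT2 and SLOT7 overlap.
SLOT6 starts after SLOT2 ends; SLOT2 is clear from here.
SLOT6 starts after SLOT7 ends; SLOT7 is clear from here.
SLOT8 starts before SLOT6 ends → SLOT6 and SLOT8 overlap.
SLOT9 starts before SLOT6 ends → SLOT6 and SLOT9 overlap.
SLOT9 starts before SLOT8 ends → SLOT8 and SLOT9 overlap.

SLOT2 & SLOT7, SLOT3 & SLOT4, SLOT6 & SLOT8, SLOT6 & SLOT9, SLOT8 & SLOT9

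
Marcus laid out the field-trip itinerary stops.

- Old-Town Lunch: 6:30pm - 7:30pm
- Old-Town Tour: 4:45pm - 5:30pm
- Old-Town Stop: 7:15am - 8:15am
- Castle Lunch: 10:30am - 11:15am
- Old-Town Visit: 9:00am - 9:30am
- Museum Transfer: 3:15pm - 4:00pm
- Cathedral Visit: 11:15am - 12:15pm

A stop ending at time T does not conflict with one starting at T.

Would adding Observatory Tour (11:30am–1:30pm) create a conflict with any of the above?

Yes — it overlaps Cathedral Visit

Old-Town Stop: ends 8:15am at or before Observatory Tour starts 11:30am → clear.
Old-Town Visit: ends 9:30am at or before Observatory Tour starts 11:30am → clear.
Castle Lunch: ends 11:15am at or before Observatory Tour starts 11:30am → clear.
Cathedral Visit: starts 11:15am before Observatory Tour ends 1:30pm, and ends 12:15pm after Observatory Tour starts 11:30am → overlap.
Museum Transfer: starts 3:15pm at or after Observatory Tour ends 1:30pm → clear.
Old-Town Tour: starts 4:45pm at or after Observatory Tour ends 1:30pm → clear.
Old-Town Lunch: starts 6:30pm at or after Observatory Tour ends 1:30pm → clear.
Observatory Tour overlaps Cathedral Visit.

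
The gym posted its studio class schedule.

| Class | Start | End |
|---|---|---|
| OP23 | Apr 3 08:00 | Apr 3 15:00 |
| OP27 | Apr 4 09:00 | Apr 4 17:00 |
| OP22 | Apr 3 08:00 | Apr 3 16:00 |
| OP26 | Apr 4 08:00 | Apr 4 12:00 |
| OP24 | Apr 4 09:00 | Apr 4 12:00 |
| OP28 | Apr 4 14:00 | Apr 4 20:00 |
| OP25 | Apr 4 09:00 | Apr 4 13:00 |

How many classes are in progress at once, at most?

4

Sort all start/end points and keep a running count:
Apr 3 08:00 start OP22 → 1
Apr 3 08:00 start OP23 → 2
Apr 3 15:00 end OP23 → 1
Apr 3 16:00 end OP22 → 0
Apr 4 08:00 start OP26 → 1
Apr 4 09:00 start OP24 → 2
Apr 4 09:00 start OP25 → 3
Apr 4 09:00 start OP27 → 4
Apr 4 12:00 end OP24 → 3
Apr 4 12:00 end OP26 → 2
Apr 4 13:00 end OP25 → 1
Apr 4 14:00 start OP28 → 2
Apr 4 17:00 end OP27 → 1
Apr 4 20:00 end OP28 → 0
Peak is 4, at Apr 4 09:00 (OP24, OP25, OP26, OP27).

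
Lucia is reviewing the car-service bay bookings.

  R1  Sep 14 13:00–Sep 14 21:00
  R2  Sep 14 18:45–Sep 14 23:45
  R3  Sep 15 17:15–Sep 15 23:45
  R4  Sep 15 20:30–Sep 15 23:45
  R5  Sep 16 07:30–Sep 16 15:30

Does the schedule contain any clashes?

Sorted by start: R1, R2, R3, R4, R5.
R2 starts before R1 ends → R1 and R2 overlap.
That's a conflict, so the schedule is not conflict-free.

Yes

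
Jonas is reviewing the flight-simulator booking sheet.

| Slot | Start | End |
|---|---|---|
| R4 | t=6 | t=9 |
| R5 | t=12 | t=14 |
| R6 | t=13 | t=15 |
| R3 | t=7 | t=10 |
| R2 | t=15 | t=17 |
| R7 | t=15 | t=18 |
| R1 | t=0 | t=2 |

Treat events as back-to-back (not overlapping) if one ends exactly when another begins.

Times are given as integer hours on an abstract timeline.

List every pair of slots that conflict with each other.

Two intervals overlap when each starts before the other ends.
Sorted by start: R1, R4, R3, R5, R6, R2, R7.
R4 starts after R1 ends; R1 is clear from here.
R3 starts before R4 ends → R4 and R3 overlap.
R5 starts after R4 ends; R4 is clear from here.
R5 starts after R3 ends; R3 is clear from here.
R6 starts before R5 ends → R5 and R6 overlap.
R2 starts after R5 ends; R5 is clear from here.
R2 starts exactly when R6 ends (back-to-back, no overlap); R6 is clear from here.
R7 starts before R2 ends → R2 and R7 overlap.

R2 & R7, R3 & R4, R5 & R6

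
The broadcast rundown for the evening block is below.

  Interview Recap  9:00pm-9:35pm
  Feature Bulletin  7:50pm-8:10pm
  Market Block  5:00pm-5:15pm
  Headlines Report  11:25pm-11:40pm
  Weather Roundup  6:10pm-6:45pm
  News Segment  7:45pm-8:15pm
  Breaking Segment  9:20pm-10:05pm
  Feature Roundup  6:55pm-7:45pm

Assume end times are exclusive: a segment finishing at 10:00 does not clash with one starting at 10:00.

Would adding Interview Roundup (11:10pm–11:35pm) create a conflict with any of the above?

Yes — it overlaps Headlines Report

Market Block: ends 5:15pm at or before Interview Roundup starts 11:10pm → clear.
Weather Roundup: ends 6:45pm at or before Interview Roundup starts 11:10pm → clear.
Feature Roundup: ends 7:45pm at or before Interview Roundup starts 11:10pm → clear.
News Segment: ends 8:15pm at or before Interview Roundup starts 11:10pm → clear.
Feature Bulletin: ends 8:10pm at or before Interview Roundup starts 11:10pm → clear.
Interview Recap: ends 9:35pm at or before Interview Roundup starts 11:10pm → clear.
Breaking Segment: ends 10:05pm at or before Interview Roundup starts 11:10pm → clear.
Headlines Report: starts 11:25pm before Interview Roundup ends 11:35pm, and ends 11:40pm after Interview Roundup starts 11:10pm → overlap.
Interview Roundup overlaps Headlines Report.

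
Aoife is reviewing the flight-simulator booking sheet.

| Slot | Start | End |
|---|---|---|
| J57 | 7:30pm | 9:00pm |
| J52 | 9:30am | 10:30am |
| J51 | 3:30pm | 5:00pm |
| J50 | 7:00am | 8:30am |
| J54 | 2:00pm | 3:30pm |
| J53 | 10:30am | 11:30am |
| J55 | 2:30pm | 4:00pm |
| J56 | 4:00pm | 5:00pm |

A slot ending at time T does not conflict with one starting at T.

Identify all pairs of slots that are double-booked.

Sorted by start: J50, J52, J53, J54, J55, J51, J56, J57.
J52 starts after J50 ends, so J50 has no further overlaps.
J53 starts exactly when J52 ends (back-to-back, no overlap), so J52 has no further overlaps.
J54 starts after J53 ends, so J53 has no further overlaps.
J55 starts before J54 ends → J54 and J55 overlap.
J51 starts exactly when J54 ends (back-to-back, no overlap), so J54 has no further overlaps.
J51 starts before J55 ends → J55 and J51 overlap.
J56 starts exactly when J55 ends (back-to-back, no overlap), so J55 has no further overlaps.
J56 starts before J51 ends → J51 and J56 overlap.
J57 starts after J51 ends.
J57 starts after J56 ends.

J51 & J55, J51 & J56, J54 & J55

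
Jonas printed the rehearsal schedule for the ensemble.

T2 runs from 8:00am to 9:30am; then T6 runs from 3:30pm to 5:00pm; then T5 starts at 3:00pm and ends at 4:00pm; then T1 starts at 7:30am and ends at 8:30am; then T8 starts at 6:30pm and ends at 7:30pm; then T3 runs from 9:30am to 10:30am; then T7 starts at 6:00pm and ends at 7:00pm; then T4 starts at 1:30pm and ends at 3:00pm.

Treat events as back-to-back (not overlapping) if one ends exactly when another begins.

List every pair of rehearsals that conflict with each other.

Sorted by start: T1, T2, T3, T4, T5, T6, T7, T8.
T2 starts before T1 ends → T1 and T2 overlap.
T3 starts after T1 ends, so nothing later overlaps T1 either.
T3 starts exactly when T2 ends (back-to-back, no overlap), so nothing later overlaps T2 either.
T4 starts after T3 ends, so nothing later overlaps T3 either.
T5 starts exactly when T4 ends (back-to-back, no overlap), so nothing later overlaps T4 either.
T6 starts before T5 ends → T5 and T6 overlap.
T7 starts after T5 ends, so nothing later overlaps T5 either.
T7 starts after T6 ends, so nothing later overlaps T6 either.
T8 starts before T7 ends → T7 and T8 overlap.

T1 & T2, T5 & T6, T7 & T8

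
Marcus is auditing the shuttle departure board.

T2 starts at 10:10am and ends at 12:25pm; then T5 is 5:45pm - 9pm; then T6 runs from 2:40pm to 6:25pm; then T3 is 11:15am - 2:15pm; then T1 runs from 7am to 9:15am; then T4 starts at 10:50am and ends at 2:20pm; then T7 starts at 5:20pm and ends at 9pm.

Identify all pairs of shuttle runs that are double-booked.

T2 & T3, T2 & T4, T3 & T4, T5 & T6, T5 & T7, T6 & T7

Two intervals overlap when each starts before the other ends.
Sorted by start: T1, T2, T4, T3, T6, T7, T5.
T2 starts after T1 ends — done with T1.
T4 starts before T2 ends → T2 and T4 overlap.
T3 starts before T2 ends → T2 and T3 overlap.
T6 starts after T2 ends — done with T2.
T3 starts before T4 ends → T4 and T3 overlap.
T6 starts after T4 ends — done with T4.
T6 starts after T3 ends — done with T3.
T7 starts before T6 ends → T6 and T7 overlap.
T5 starts before T6 ends → T6 and T5 overlap.
T5 starts before T7 ends → T7 and T5 overlap.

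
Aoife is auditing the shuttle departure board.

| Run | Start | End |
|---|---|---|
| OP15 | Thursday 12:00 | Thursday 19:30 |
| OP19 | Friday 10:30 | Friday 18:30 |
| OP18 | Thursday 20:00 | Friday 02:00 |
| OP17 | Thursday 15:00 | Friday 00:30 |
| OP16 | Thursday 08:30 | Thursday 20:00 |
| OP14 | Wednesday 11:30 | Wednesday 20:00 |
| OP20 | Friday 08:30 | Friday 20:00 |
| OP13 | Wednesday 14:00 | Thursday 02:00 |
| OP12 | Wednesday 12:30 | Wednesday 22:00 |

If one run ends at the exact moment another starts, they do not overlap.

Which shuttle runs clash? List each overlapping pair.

Sorted by start: OP14, OP12, OP13, OP16, OP15, OP17, OP18, OP20, OP19.
OP12 starts before OP14 ends → OP14 and OP12 overlap.
OP13 starts before OP14 ends → OP14 and OP13 overlap.
OP16 starts after OP14 ends; OP14 is clear from here.
OP13 starts before OP12 ends → OP12 and OP13 overlap.
OP16 starts after OP12 ends; OP12 is clear from here.
OP16 starts after OP13 ends; OP13 is clear from here.
OP15 starts before OP16 ends → OP16 and OP15 overlap.
OP17 starts before OP16 ends → OP16 and OP17 overlap.
OP18 starts exactly when OP16 ends (back-to-back, no overlap); OP16 is clear from here.
OP17 starts before OP15 ends → OP15 and OP17 overlap.
OP18 starts after OP15 ends; OP15 is clear from here.
OP18 starts before OP17 ends → OP17 and OP18 overlap.
OP20 starts after OP17 ends; OP17 is clear from here.
OP20 starts after OP18 ends; OP18 is clear from here.
OP19 starts before OP20 ends → OP20 and OP19 overlap.

OP12 & OP13, OP12 & OP14, OP13 & OP14, OP15 & OP16, OP15 & OP17, OP16 & OP17, OP17 & OP18, OP19 & OP20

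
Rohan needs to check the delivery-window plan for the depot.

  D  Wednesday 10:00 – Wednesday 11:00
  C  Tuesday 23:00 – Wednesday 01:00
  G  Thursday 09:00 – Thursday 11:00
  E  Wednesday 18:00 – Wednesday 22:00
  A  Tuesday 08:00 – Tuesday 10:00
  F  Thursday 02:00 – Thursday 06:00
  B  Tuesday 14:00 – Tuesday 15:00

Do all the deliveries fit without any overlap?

Yes

Sorted by start: A, B, C, D, E, F, G.
B starts after A ends, so A has no further overlaps.
C starts after B ends, so B has no further overlaps.
D starts after C ends, so C has no further overlaps.
E starts after D ends, so D has no further overlaps.
F starts after E ends, so E has no further overlaps.
G starts after F ends.
Every pair is clear; the schedule has no overlaps.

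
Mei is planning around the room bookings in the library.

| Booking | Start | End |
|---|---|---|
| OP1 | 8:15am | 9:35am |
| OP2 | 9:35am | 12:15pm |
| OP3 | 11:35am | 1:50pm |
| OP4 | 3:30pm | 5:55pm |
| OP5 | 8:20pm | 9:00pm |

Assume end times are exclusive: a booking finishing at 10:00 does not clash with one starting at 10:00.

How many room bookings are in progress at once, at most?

2

Sort all start/end points and keep a running count:
8:15am start OP1 → 1
9:35am end OP1 → 0
9:35am start OP2 → 1
11:35am start OP3 → 2
12:15pm end OP2 → 1
1:50pm end OP3 → 0
3:30pm start OP4 → 1
5:55pm end OP4 → 0
8:20pm start OP5 → 1
9:00pm end OP5 → 0
Peak is 2, at 11:35am (OP2, OP3).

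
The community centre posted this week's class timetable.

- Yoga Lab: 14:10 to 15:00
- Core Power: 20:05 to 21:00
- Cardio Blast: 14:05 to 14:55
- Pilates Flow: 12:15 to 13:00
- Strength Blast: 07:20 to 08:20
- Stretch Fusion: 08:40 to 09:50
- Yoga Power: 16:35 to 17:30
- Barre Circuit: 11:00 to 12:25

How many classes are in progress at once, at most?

Sort all start/end points and keep a running count:
07:20 start Strength Blast → 1
08:20 end Strength Blast → 0
08:40 start Stretch Fusion → 1
09:50 end Stretch Fusion → 0
11:00 start Barre Circuit → 1
12:15 start Pilates Flow → 2
12:25 end Barre Circuit → 1
13:00 end Pilates Flow → 0
14:05 start Cardio Blast → 1
14:10 start Yoga Lab → 2
14:55 end Cardio Blast → 1
15:00 end Yoga Lab → 0
16:35 start Yoga Power → 1
17:30 end Yoga Power → 0
20:05 start Core Power → 1
21:00 end Core Power → 0
Peak is 2, at 12:15 (Barre Circuit, Pilates Flow).

2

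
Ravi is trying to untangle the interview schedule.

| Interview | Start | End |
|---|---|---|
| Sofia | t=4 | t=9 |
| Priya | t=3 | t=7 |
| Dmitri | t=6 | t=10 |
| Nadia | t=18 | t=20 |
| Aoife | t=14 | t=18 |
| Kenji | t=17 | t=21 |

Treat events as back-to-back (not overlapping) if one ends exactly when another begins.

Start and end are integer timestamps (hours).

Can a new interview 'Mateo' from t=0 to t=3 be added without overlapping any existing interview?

Priya: starts t=3 at or after Mateo ends t=3 → clear.
Sofia: starts t=4 at or after Mateo ends t=3 → clear.
Dmitri: starts t=6 at or after Mateo ends t=3 → clear.
Aoife: starts t=14 at or after Mateo ends t=3 → clear.
Kenji: starts t=17 at or after Mateo ends t=3 → clear.
Nadia: starts t=18 at or after Mateo ends t=3 → clear.

Yes — the slot is free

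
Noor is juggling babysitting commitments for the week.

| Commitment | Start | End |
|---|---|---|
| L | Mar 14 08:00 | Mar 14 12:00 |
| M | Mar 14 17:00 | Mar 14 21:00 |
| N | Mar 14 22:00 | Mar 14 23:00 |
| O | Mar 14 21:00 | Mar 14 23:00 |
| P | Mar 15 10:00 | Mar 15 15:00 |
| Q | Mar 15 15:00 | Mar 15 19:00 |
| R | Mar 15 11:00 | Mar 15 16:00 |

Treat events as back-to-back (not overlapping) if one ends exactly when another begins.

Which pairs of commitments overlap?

Check each pair: they overlap iff neither finishes before the other starts.
Sorted by start: L, M, O, N, P, R, Q.
M starts after L ends, so nothing later overlaps L either.
O starts exactly when M ends (back-to-back, no overlap), so nothing later overlaps M either.
N starts before O ends → O and N overlap.
P starts after O ends, so nothing later overlaps O either.
P starts after N ends, so nothing later overlaps N either.
R starts before P ends → P and R overlap.
Q starts exactly when P ends (back-to-back, no overlap).
Q starts before R ends → R and Q overlap.

N & O, P & R, Q & R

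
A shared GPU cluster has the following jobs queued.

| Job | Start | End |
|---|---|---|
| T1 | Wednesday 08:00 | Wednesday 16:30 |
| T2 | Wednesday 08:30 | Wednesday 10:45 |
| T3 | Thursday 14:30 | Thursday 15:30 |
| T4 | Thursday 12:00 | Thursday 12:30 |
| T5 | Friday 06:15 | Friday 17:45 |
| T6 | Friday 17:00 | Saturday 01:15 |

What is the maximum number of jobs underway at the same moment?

2

Walk through starts and ends in time order (an end at T is processed before a start at T):
Wednesday 08:00 start T1 → 1
Wednesday 08:30 start T2 → 2
Wednesday 10:45 end T2 → 1
Wednesday 16:30 end T1 → 0
Thursday 12:00 start T4 → 1
Thursday 12:30 end T4 → 0
Thursday 14:30 start T3 → 1
Thursday 15:30 end T3 → 0
Friday 06:15 start T5 → 1
Friday 17:00 start T6 → 2
Friday 17:45 end T5 → 1
Saturday 01:15 end T6 → 0
Peak is 2, at Wednesday 08:30 (T1, T2).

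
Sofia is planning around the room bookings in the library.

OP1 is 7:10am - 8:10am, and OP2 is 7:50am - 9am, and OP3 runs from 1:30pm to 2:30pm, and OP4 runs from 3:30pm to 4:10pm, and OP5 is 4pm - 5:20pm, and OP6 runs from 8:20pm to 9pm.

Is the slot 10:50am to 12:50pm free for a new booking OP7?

OP1: ends 8:10am at or before OP7 starts 10:50am → clear.
OP2: ends 9am at or before OP7 starts 10:50am → clear.
OP3: starts 1:30pm at or after OP7 ends 12:50pm → clear.
OP4: starts 3:30pm at or after OP7 ends 12:50pm → clear.
OP5: starts 4pm at or after OP7 ends 12:50pm → clear.
OP6: starts 8:20pm at or after OP7 ends 12:50pm → clear.

Yes — the slot is free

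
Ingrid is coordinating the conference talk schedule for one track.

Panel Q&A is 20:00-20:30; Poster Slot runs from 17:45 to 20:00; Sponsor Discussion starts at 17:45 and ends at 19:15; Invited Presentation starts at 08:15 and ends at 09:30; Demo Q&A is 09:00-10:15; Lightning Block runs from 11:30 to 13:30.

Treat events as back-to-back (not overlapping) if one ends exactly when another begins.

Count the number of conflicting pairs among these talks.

Sorted by start: Invited Presentation, Demo Q&A, Lightning Block, Poster Slot, Sponsor Discussion, Panel Q&A.
Demo Q&A starts before Invited Presentation ends → Invited Presentation and Demo Q&A overlap.
Lightning Block starts after Invited Presentation ends, so Invited Presentation has no further overlaps.
Lightning Block starts after Demo Q&A ends, so Demo Q&A has no further overlaps.
Poster Slot starts after Lightning Block ends, so Lightning Block has no further overlaps.
Sponsor Discussion starts before Poster Slot ends → Poster Slot and Sponsor Discussion overlap.
Panel Q&A starts exactly when Poster Slot ends (back-to-back, no overlap).
Panel Q&A starts after Sponsor Discussion ends.
Overlapping pairs: Demo Q&A & Invited Presentation, Poster Slot & Sponsor Discussion — 2 in total.

2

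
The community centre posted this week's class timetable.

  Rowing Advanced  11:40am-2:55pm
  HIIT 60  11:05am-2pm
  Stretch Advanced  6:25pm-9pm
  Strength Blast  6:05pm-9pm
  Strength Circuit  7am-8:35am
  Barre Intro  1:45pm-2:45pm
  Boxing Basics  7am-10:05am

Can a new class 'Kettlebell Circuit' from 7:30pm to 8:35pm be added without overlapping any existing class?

Strength Circuit: ends 8:35am at or before Kettlebell Circuit starts 7:30pm → clear.
Boxing Basics: ends 10:05am at or before Kettlebell Circuit starts 7:30pm → clear.
HIIT 60: ends 2pm at or before Kettlebell Circuit starts 7:30pm → clear.
Rowing Advanced: ends 2:55pm at or before Kettlebell Circuit starts 7:30pm → clear.
Barre Intro: ends 2:45pm at or before Kettlebell Circuit starts 7:30pm → clear.
Strength Blast: starts 6:05pm before Kettlebell Circuit ends 8:35pm, and ends 9pm after Kettlebell Circuit starts 7:30pm → overlap.
Stretch Advanced: starts 6:25pm before Kettlebell Circuit ends 8:35pm, and ends 9pm after Kettlebell Circuit starts 7:30pm → overlap.
Kettlebell Circuit overlaps Stretch Advanced, Strength Blast.

No — it overlaps Strength Blast, Stretch Advanced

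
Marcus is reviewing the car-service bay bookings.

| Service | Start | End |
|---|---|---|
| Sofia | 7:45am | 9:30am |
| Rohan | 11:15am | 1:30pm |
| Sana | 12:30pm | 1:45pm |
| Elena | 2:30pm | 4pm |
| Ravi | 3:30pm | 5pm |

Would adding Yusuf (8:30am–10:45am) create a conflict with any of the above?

Sofia: starts 7:45am before Yusuf ends 10:45am, and ends 9:30am after Yusuf starts 8:30am → overlap.
Rohan: starts 11:15am at or after Yusuf ends 10:45am → clear.
Sana: starts 12:30pm at or after Yusuf ends 10:45am → clear.
Elena: starts 2:30pm at or after Yusuf ends 10:45am → clear.
Ravi: starts 3:30pm at or after Yusuf ends 10:45am → clear.
Yusuf overlaps Sofia.

Yes — it overlaps Sofia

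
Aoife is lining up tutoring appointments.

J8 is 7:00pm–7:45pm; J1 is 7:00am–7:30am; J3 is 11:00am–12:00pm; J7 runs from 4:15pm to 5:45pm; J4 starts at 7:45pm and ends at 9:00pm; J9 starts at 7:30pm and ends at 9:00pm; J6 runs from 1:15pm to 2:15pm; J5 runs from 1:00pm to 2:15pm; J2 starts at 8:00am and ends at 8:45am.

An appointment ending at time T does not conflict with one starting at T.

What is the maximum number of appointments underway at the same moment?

2

Sort all start/end points and keep a running count:
7:00am start J1 → 1
7:30am end J1 → 0
8:00am start J2 → 1
8:45am end J2 → 0
11:00am start J3 → 1
12:00pm end J3 → 0
1:00pm start J5 → 1
1:15pm start J6 → 2
2:15pm end J5 → 1
2:15pm end J6 → 0
4:15pm start J7 → 1
5:45pm end J7 → 0
7:00pm start J8 → 1
7:30pm start J9 → 2
7:45pm end J8 → 1
7:45pm start J4 → 2
9:00pm end J4 → 1
9:00pm end J9 → 0
Peak is 2, at 1:15pm (J5, J6).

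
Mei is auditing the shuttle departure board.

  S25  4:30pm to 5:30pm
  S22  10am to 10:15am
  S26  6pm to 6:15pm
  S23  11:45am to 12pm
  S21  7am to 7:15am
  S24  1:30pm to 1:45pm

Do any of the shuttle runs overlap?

Sorted by start: S21, S22, S23, S24, S25, S26.
S22 starts after S21 ends, so S21 has no further overlaps.
S23 starts after S22 ends, so S22 has no further overlaps.
S24 starts after S23 ends, so S23 has no further overlaps.
S25 starts after S24 ends, so S24 has no further overlaps.
S26 starts after S25 ends.
Every pair is clear; the schedule has no overlaps.

No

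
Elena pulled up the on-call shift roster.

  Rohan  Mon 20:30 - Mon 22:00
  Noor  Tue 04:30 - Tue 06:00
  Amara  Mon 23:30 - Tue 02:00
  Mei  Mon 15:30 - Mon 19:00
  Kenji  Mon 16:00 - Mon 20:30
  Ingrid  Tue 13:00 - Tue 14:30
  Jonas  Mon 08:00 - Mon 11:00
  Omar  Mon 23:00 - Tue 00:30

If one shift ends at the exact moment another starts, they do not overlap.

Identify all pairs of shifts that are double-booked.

Amara & Omar, Kenji & Mei

Sorted by start: Jonas, Mei, Kenji, Rohan, Omar, Amara, Noor, Ingrid.
Mei starts after Jonas ends, so Jonas has no further overlaps.
Kenji starts before Mei ends → Mei and Kenji overlap.
Rohan starts after Mei ends, so Mei has no further overlaps.
Rohan starts exactly when Kenji ends (back-to-back, no overlap), so Kenji has no further overlaps.
Omar starts after Rohan ends, so Rohan has no further overlaps.
Amara starts before Omar ends → Omar and Amara overlap.
Noor starts after Omar ends, so Omar has no further overlaps.
Noor starts after Amara ends, so Amara has no further overlaps.
Ingrid starts after Noor ends.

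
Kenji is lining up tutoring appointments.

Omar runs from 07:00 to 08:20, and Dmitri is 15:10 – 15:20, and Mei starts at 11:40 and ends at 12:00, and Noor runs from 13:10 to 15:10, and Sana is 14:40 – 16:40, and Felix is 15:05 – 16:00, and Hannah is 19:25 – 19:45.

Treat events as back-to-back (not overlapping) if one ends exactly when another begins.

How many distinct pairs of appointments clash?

Check each pair: they overlap iff neither finishes before the other starts.
Sorted by start: Omar, Mei, Noor, Sana, Felix, Dmitri, Hannah.
Mei starts after Omar ends, so nothing later overlaps Omar either.
Noor starts after Mei ends, so nothing later overlaps Mei either.
Sana starts before Noor ends → Noor and Sana overlap.
Felix starts before Noor ends → Noor and Felix overlap.
Dmitri starts exactly when Noor ends (back-to-back, no overlap), so nothing later overlaps Noor either.
Felix starts before Sana ends → Sana and Felix overlap.
Dmitri starts before Sana ends → Sana and Dmitri overlap.
Hannah starts after Sana ends.
Dmitri starts before Felix ends → Felix and Dmitri overlap.
Hannah starts after Felix ends.
Hannah starts after Dmitri ends.
Overlapping pairs: Dmitri & Felix, Dmitri & Sana, Felix & Noor, Felix & Sana, Noor & Sana — 5 in total.

5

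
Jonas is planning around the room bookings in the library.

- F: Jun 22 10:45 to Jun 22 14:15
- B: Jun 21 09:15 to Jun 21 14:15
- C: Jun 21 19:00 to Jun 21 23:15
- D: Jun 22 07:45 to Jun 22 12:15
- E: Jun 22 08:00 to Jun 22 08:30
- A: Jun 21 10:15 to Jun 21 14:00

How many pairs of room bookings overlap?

3

Sorted by start: B, A, C, D, E, F.
A starts before B ends → B and A overlap.
C starts after B ends — done with B.
C starts after A ends — done with A.
D starts after C ends — done with C.
E starts before D ends → D and E overlap.
F starts before D ends → D and F overlap.
F starts after E ends.
Overlapping pairs: A & B, D & E, D & F — 3 in total.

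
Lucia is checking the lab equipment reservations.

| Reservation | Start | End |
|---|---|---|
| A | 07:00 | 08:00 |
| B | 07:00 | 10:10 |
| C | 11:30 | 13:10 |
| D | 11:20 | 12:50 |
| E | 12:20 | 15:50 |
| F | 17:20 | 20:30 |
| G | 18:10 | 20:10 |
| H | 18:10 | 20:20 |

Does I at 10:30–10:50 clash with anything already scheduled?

No — it doesn't clash with anything

A: ends 08:00 at or before I starts 10:30 → clear.
B: ends 10:10 at or before I starts 10:30 → clear.
D: starts 11:20 at or after I ends 10:50 → clear.
C: starts 11:30 at or after I ends 10:50 → clear.
E: starts 12:20 at or after I ends 10:50 → clear.
F: starts 17:20 at or after I ends 10:50 → clear.
G: starts 18:10 at or after I ends 10:50 → clear.
H: starts 18:10 at or after I ends 10:50 → clear.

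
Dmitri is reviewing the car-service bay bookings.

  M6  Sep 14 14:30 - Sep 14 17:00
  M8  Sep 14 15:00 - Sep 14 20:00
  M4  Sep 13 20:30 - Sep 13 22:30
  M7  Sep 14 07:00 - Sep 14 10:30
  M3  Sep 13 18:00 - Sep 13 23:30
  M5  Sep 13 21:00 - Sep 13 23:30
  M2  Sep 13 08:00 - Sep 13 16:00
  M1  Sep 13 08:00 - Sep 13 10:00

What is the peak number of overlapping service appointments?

3

Sweep the timeline, counting +1 at each start and −1 at each end (ends before starts at a tie):
Sep 13 08:00 start M1 → 1
Sep 13 08:00 start M2 → 2
Sep 13 10:00 end M1 → 1
Sep 13 16:00 end M2 → 0
Sep 13 18:00 start M3 → 1
Sep 13 20:30 start M4 → 2
Sep 13 21:00 start M5 → 3
Sep 13 22:30 end M4 → 2
Sep 13 23:30 end M3 → 1
Sep 13 23:30 end M5 → 0
Sep 14 07:00 start M7 → 1
Sep 14 10:30 end M7 → 0
Sep 14 14:30 start M6 → 1
Sep 14 15:00 start M8 → 2
Sep 14 17:00 end M6 → 1
Sep 14 20:00 end M8 → 0
Peak is 3, at Sep 13 21:00 (M3, M4, M5).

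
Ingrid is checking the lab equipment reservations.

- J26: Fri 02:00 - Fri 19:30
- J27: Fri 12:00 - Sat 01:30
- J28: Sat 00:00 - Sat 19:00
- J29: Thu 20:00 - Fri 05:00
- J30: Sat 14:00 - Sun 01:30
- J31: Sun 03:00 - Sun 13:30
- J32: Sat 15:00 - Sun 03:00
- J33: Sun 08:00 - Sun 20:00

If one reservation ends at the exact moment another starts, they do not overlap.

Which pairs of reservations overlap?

J26 & J27, J26 & J29, J27 & J28, J28 & J30, J28 & J32, J30 & J32, J31 & J33

Two intervals overlap when each starts before the other ends.
Sorted by start: J29, J26, J27, J28, J30, J32, J31, J33.
J26 starts before J29 ends → J29 and J26 overlap.
J27 starts after J29 ends — done with J29.
J27 starts before J26 ends → J26 and J27 overlap.
J28 starts after J26 ends — done with J26.
J28 starts before J27 ends → J27 and J28 overlap.
J30 starts after J27 ends — done with J27.
J30 starts before J28 ends → J28 and J30 overlap.
J32 starts before J28 ends → J28 and J32 overlap.
J31 starts after J28 ends — done with J28.
J32 starts before J30 ends → J30 and J32 overlap.
J31 starts after J30 ends — done with J30.
J31 starts exactly when J32 ends (back-to-back, no overlap) — done with J32.
J33 starts before J31 ends → J31 and J33 overlap.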